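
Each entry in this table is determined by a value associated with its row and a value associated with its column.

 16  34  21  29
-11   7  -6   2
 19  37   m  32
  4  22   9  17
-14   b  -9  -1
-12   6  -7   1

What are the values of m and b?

m = 24, b = 4

The difference between any two rows is the same in every column — this is an addition table with the headers hidden.
Row 3 minus row 1 is 19 − 16 = 3, so its entry in column 3 is 21 + 3 = 24.
Row 5 minus row 1 is -14 − 16 = -30, so its entry in column 2 is 34 + (-30) = 4.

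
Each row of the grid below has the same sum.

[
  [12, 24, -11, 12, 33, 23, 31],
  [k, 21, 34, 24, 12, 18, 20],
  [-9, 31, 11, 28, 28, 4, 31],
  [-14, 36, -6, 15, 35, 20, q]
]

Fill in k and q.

The complete rows each total 124.
Row 2 is missing 124 − 129 = -5 (since 21 + 34 + 24 + 12 + 18 + 20 = 129).
Row 4 is missing 124 − 86 = 38 (since -14 + 36 − 6 + 15 + 35 + 20 = 86).

k = -5, q = 38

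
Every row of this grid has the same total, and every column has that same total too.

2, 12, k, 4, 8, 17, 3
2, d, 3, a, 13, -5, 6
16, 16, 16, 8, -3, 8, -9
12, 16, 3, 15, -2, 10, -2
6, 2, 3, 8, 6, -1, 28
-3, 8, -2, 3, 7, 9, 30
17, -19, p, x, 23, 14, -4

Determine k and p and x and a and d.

k = 6, p = 23, x = -2, a = 16, d = 17

Rows 3 and 4 both sum to 52, so that's the common total.
The known cells in column 2 total 35, leaving 52 − 35 = 17 for the blank.
The known cells in row 1 total 46, leaving 52 − 46 = 6 for the blank.
The known cells in column 3 total 29, leaving 52 − 29 = 23 for the blank.
The known cells in row 7 total 54, leaving 52 − 54 = -2 for the blank.
The known cells in row 2 total 36, leaving 52 − 36 = 16 for the blank.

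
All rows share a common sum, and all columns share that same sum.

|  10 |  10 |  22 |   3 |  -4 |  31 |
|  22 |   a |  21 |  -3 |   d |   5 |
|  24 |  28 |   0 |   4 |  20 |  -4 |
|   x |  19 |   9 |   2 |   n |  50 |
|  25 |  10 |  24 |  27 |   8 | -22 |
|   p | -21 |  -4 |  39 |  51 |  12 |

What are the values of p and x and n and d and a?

Rows 1 and 3 both sum to 72, so that's the common total.
Column 2: 10 + 28 + 19 + 10 − 21 = 46, so its missing entry is 72 − 46 = 26.
Row 2: 22 + 26 + 21 − 3 + 5 = 71, so its missing entry is 72 − 71 = 1.
Column 5: -4 + 1 + 20 + 8 + 51 = 76, so its missing entry is 72 − 76 = -4.
Row 4: 19 + 9 + 2 − 4 + 50 = 76, so its missing entry is 72 − 76 = -4.
Row 6: -21 − 4 + 39 + 51 + 12 = 77, so its missing entry is 72 − 77 = -5.

p = -5, x = -4, n = -4, d = 1, a = 26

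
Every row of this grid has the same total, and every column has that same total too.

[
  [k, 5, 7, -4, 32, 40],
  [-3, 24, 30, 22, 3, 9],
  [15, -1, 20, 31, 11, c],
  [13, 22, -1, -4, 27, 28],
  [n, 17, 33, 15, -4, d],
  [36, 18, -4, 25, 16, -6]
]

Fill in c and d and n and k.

c = 9, d = 5, n = 19, k = 5

Rows 2 and 4 both sum to 85, so that's the common total.
The known cells in row 3 total 76, leaving 85 − 76 = 9 for the blank.
The known cells in column 6 total 80, leaving 85 − 80 = 5 for the blank.
The known cells in row 5 total 66, leaving 85 − 66 = 19 for the blank.
The known cells in row 1 total 80, leaving 85 − 80 = 5 for the blank.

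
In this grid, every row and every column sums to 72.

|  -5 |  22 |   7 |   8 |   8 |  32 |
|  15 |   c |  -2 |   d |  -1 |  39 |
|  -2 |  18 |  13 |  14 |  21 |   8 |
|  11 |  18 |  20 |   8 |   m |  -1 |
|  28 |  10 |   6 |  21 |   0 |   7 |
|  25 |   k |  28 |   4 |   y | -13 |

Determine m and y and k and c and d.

The known cells in row 4 total 56, leaving 72 − 56 = 16 for the blank.
The known cells in column 5 total 44, leaving 72 − 44 = 28 for the blank.
The known cells in row 6 total 72, leaving 72 − 72 = 0 for the blank.
The known cells in column 2 total 68, leaving 72 − 68 = 4 for the blank.
The known cells in row 2 total 55, leaving 72 − 55 = 17 for the blank.

m = 16, y = 28, k = 0, c = 4, d = 17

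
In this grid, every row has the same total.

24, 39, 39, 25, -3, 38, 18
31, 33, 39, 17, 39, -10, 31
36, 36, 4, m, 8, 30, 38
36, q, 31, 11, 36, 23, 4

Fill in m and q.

Row 1 sums to 180 and so does row 2; that's the common total.
In row 3 the known cells total 152, leaving 180 − 152 = 28.
In row 4 the known cells total 141, leaving 180 − 141 = 39.

m = 28, q = 39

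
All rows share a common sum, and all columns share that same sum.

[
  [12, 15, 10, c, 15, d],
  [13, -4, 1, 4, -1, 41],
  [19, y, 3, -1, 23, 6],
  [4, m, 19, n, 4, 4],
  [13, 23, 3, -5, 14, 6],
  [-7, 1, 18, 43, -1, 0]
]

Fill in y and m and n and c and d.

Rows 2 and 5 both sum to 54, so that's the common total.
The known cells in row 3 total 50, leaving 54 − 50 = 4 for the blank.
The known cells in column 2 total 39, leaving 54 − 39 = 15 for the blank.
The known cells in row 4 total 46, leaving 54 − 46 = 8 for the blank.
The known cells in column 4 total 49, leaving 54 − 49 = 5 for the blank.
The known cells in row 1 total 57, leaving 54 − 57 = -3 for the blank.

y = 4, m = 15, n = 8, c = 5, d = -3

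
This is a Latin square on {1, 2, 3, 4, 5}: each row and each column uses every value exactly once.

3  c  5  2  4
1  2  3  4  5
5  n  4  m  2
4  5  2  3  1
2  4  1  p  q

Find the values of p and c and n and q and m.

p = 5, c = 1, n = 3, q = 3, m = 1

For row 1, column 2: row 1 already has {2, 3, 4, 5}; that leaves 1.
Cell (5,5): column 5 already has {1, 2, 4, 5} → 3.
Cell (3,2): column 2 already has {1, 2, 4, 5} → 3.
Cell (5,4): row 5 already has {1, 2, 3, 4} → 5.
For row 3, column 4: row 3 already has {2, 3, 4, 5}; that leaves 1.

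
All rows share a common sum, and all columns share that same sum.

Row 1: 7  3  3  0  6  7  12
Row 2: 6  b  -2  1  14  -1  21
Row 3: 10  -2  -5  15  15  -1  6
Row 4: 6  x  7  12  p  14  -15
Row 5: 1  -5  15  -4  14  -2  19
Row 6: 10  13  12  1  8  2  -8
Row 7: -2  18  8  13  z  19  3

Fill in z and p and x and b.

Rows 1 and 3 both sum to 38, so that's the common total.
The known cells in row 2 total 39, leaving 38 − 39 = -1 for the blank.
The known cells in column 2 total 26, leaving 38 − 26 = 12 for the blank.
The known cells in row 7 total 59, leaving 38 − 59 = -21 for the blank.
The known cells in row 4 total 36, leaving 38 − 36 = 2 for the blank.

z = -21, p = 2, x = 12, b = -1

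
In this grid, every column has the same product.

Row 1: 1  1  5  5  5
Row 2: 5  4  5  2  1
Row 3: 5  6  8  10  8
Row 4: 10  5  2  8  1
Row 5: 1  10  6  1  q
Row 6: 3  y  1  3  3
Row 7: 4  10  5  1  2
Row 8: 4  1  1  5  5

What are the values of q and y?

Columns 3 and 4 each multiply to 12000, so every column has product 12000.
Column 5: 5×1×8×1×3×2×5 = 1200, so the missing entry is 12000 ÷ 1200 = 10.
Column 2: 1×4×6×5×10×10×1 = 12000, so the missing entry is 12000 ÷ 12000 = 1.

q = 10, y = 1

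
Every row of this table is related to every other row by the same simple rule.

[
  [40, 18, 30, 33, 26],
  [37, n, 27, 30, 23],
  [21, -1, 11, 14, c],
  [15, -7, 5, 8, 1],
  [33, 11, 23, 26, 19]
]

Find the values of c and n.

c = 7, n = 15

The difference between any two rows is the same in every column — this is an addition table with the headers hidden.
Row 3 minus row 1 is 14 − 33 = -19, so its entry in column 5 is 26 + (-19) = 7.
Row 2 minus row 1 is 30 − 33 = -3, so its entry in column 2 is 18 + (-3) = 15.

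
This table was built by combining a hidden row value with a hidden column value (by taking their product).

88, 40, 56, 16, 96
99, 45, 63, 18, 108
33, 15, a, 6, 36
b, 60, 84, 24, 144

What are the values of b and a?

b = 132, a = 21

Each row is a constant multiple of every other row — this is a multiplication table with the headers hidden.
Row 4 is 24/16 = 3/2 times row 1, so its entry in column 1 is 88 × 3/2 = 132.
Row 3 is 6/16 = 3/8 times row 1, so its entry in column 3 is 56 × 3/8 = 21.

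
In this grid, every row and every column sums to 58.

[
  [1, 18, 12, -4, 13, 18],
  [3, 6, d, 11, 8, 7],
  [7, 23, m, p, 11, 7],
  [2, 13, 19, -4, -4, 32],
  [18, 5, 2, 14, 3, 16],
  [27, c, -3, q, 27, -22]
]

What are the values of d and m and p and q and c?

Row 2: 3 + 6 + 11 + 8 + 7 = 35, so its missing entry is 58 − 35 = 23.
Column 2: 18 + 6 + 23 + 13 + 5 = 65, so its missing entry is 58 − 65 = -7.
Column 3: 12 + 23 + 19 + 2 − 3 = 53, so its missing entry is 58 − 53 = 5.
Row 3: 7 + 23 + 5 + 11 + 7 = 53, so its missing entry is 58 − 53 = 5.
Row 6: 27 − 7 − 3 + 27 − 22 = 22, so its missing entry is 58 − 22 = 36.

d = 23, m = 5, p = 5, q = 36, c = -7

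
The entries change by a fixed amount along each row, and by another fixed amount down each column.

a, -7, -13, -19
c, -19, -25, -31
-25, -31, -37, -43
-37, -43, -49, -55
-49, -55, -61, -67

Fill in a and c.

Along each row the entries change by -6 per step; down each column they change by -12.
Row 1: from -7 at column 2, stepping by -6 to column 1 gives -1.
Row 2: from -19 at column 2, stepping by -6 to column 1 gives -13.

a = -1, c = -13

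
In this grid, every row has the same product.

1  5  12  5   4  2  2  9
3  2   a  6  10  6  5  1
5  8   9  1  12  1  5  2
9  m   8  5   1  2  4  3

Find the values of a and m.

Rows 1 and 3 each multiply to 43200, so every row has product 43200.
Row 2: 3×2×6×10×6×5×1 = 10800, so the missing entry is 43200 ÷ 10800 = 4.
Row 4: 9×8×5×1×2×4×3 = 8640, so the missing entry is 43200 ÷ 8640 = 5.

a = 4, m = 5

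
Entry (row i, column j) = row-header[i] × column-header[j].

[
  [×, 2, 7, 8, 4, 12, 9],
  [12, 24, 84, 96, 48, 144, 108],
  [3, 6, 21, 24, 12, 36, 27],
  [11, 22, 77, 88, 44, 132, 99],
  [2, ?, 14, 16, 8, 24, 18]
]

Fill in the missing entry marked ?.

4

2 × 2 = 4.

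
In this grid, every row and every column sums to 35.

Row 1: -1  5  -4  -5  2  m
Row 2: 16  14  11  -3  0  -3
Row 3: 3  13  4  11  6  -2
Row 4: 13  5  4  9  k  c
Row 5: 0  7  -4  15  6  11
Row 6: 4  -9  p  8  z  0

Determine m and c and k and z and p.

m = 38, c = -9, k = 13, z = 8, p = 24

Row 1 has -1 + 5 − 4 − 5 + 2 = -3; the blank must be 35 − (-3) = 38.
Column 6 has 38 − 3 − 2 + 11 + 0 = 44; the blank must be 35 − 44 = -9.
Row 4 has 13 + 5 + 4 + 9 − 9 = 22; the blank must be 35 − 22 = 13.
Column 5 has 2 + 0 + 6 + 13 + 6 = 27; the blank must be 35 − 27 = 8.
Row 6 has 4 − 9 + 8 + 8 + 0 = 11; the blank must be 35 − 11 = 24.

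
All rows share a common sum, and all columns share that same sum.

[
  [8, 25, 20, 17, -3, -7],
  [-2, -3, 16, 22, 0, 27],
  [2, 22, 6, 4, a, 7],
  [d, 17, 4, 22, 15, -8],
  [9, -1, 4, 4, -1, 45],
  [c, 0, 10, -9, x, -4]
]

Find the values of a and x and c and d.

a = 19, x = 30, c = 33, d = 10

Rows 1 and 2 both sum to 60, so that's the common total.
The known cells in row 3 total 41, leaving 60 − 41 = 19 for the blank.
The known cells in column 5 total 30, leaving 60 − 30 = 30 for the blank.
The known cells in row 6 total 27, leaving 60 − 27 = 33 for the blank.
The known cells in row 4 total 50, leaving 60 − 50 = 10 for the blank.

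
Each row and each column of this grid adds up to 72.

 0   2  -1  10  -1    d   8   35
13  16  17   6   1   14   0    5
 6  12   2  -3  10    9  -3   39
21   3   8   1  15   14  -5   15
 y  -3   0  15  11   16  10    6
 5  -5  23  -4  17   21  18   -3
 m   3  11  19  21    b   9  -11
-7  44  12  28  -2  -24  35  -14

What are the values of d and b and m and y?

Row 5: -3 + 0 + 15 + 11 + 16 + 10 + 6 = 55, so its missing entry is 72 − 55 = 17.
Row 1: 0 + 2 − 1 + 10 − 1 + 8 + 35 = 53, so its missing entry is 72 − 53 = 19.
Column 6: 19 + 14 + 9 + 14 + 16 + 21 − 24 = 69, so its missing entry is 72 − 69 = 3.
Row 7: 3 + 11 + 19 + 21 + 3 + 9 − 11 = 55, so its missing entry is 72 − 55 = 17.

d = 19, b = 3, m = 17, y = 17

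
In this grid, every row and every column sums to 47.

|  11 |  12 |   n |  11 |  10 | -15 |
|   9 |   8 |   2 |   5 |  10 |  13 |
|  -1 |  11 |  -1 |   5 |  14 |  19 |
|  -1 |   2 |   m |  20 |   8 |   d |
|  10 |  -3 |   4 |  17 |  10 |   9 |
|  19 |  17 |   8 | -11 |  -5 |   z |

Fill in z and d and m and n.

The known cells in row 6 total 28, leaving 47 − 28 = 19 for the blank.
The known cells in column 6 total 45, leaving 47 − 45 = 2 for the blank.
The known cells in row 4 total 31, leaving 47 − 31 = 16 for the blank.
The known cells in row 1 total 29, leaving 47 − 29 = 18 for the blank.

z = 19, d = 2, m = 16, n = 18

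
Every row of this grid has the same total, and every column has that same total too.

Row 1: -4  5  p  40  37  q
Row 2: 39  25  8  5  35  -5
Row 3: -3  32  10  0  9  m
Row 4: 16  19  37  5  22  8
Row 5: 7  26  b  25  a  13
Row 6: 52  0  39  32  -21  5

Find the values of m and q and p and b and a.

m = 59, q = 27, p = 2, b = 11, a = 25

Rows 2 and 4 both sum to 107, so that's the common total.
Column 5 has 37 + 35 + 9 + 22 − 21 = 82; the blank must be 107 − 82 = 25.
Row 5 has 7 + 26 + 25 + 25 + 13 = 96; the blank must be 107 − 96 = 11.
Column 3 has 8 + 10 + 37 + 11 + 39 = 105; the blank must be 107 − 105 = 2.
Row 1 has -4 + 5 + 2 + 40 + 37 = 80; the blank must be 107 − 80 = 27.
Row 3 has -3 + 32 + 10 + 0 + 9 = 48; the blank must be 107 − 48 = 59.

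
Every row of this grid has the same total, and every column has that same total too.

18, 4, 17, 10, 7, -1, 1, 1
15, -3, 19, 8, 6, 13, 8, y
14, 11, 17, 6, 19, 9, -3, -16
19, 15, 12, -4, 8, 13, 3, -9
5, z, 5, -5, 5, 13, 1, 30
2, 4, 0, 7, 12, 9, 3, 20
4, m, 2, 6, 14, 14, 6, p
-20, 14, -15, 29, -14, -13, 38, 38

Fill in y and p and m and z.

Rows 1 and 3 both sum to 57, so that's the common total.
Row 2 has 15 − 3 + 19 + 8 + 6 + 13 + 8 = 66; the blank must be 57 − 66 = -9.
Column 8 has 1 − 9 − 16 − 9 + 30 + 20 + 38 = 55; the blank must be 57 − 55 = 2.
Row 7 has 4 + 2 + 6 + 14 + 14 + 6 + 2 = 48; the blank must be 57 − 48 = 9.
Row 5 has 5 + 5 − 5 + 5 + 13 + 1 + 30 = 54; the blank must be 57 − 54 = 3.

y = -9, p = 2, m = 9, z = 3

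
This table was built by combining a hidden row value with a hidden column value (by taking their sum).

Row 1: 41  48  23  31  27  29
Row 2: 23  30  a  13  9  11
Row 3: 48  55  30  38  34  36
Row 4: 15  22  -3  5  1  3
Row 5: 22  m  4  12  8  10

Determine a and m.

The difference between any two rows is the same in every column — this is an addition table with the headers hidden.
Row 2 minus row 1 is 13 − 31 = -18, so its entry in column 3 is 23 + (-18) = 5.
Row 5 minus row 1 is 12 − 31 = -19, so its entry in column 2 is 48 + (-19) = 29.

a = 5, m = 29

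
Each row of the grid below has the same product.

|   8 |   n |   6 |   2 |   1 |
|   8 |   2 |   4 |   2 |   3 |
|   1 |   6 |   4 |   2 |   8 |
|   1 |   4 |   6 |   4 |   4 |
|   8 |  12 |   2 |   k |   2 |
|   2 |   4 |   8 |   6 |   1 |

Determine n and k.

n = 4, k = 1

Rows 3 and 4 each multiply to 384, so every row has product 384.
Row 1: 8×6×2×1 = 96, so the missing entry is 384 ÷ 96 = 4.
Row 5: 8×12×2×2 = 384, so the missing entry is 384 ÷ 384 = 1.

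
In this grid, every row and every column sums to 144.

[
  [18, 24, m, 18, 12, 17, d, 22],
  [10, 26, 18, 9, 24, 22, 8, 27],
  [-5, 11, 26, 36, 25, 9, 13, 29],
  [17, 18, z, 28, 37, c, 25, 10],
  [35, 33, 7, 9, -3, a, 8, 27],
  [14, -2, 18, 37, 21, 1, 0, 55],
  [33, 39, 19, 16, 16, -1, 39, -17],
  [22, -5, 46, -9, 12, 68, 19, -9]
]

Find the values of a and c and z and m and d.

a = 28, c = 0, z = 9, m = 1, d = 32

Column 7: 8 + 13 + 25 + 8 + 0 + 39 + 19 = 112, so its missing entry is 144 − 112 = 32.
Row 5: 35 + 33 + 7 + 9 − 3 + 8 + 27 = 116, so its missing entry is 144 − 116 = 28.
Row 1: 18 + 24 + 18 + 12 + 17 + 32 + 22 = 143, so its missing entry is 144 − 143 = 1.
Column 3: 1 + 18 + 26 + 7 + 18 + 19 + 46 = 135, so its missing entry is 144 − 135 = 9.
Row 4: 17 + 18 + 9 + 28 + 37 + 25 + 10 = 144, so its missing entry is 144 − 144 = 0.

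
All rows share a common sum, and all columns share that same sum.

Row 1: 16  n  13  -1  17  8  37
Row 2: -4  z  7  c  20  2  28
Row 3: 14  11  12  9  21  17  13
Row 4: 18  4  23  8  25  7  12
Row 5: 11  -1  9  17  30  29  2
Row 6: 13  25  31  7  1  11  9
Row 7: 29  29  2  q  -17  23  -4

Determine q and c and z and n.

q = 35, c = 22, z = 22, n = 7

Rows 3 and 4 both sum to 97, so that's the common total.
The known cells in row 1 total 90, leaving 97 − 90 = 7 for the blank.
The known cells in column 2 total 75, leaving 97 − 75 = 22 for the blank.
The known cells in row 7 total 62, leaving 97 − 62 = 35 for the blank.
The known cells in row 2 total 75, leaving 97 − 75 = 22 for the blank.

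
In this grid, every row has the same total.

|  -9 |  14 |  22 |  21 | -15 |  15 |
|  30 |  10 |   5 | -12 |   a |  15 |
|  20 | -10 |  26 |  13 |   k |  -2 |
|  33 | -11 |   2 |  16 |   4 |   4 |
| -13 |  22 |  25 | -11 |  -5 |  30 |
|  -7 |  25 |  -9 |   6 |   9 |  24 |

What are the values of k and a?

The complete rows each total 48.
Row 3 is missing 48 − 47 = 1 (since 20 − 10 + 26 + 13 − 2 = 47).
Row 2 is missing 48 − 48 = 0 (since 30 + 10 + 5 − 12 + 15 = 48).

k = 1, a = 0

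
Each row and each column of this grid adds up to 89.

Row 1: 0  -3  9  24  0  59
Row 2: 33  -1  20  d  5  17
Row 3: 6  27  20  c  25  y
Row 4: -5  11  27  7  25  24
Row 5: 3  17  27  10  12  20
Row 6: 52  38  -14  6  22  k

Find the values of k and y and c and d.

k = -15, y = -16, c = 27, d = 15

The known cells in row 2 total 74, leaving 89 − 74 = 15 for the blank.
The known cells in column 4 total 62, leaving 89 − 62 = 27 for the blank.
The known cells in row 6 total 104, leaving 89 − 104 = -15 for the blank.
The known cells in row 3 total 105, leaving 89 − 105 = -16 for the blank.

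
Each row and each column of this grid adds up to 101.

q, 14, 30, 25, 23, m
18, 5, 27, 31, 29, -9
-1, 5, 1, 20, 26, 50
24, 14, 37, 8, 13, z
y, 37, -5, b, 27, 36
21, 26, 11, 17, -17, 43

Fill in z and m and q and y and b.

z = 5, m = -24, q = 33, y = 6, b = 0

The known cells in column 4 total 101, leaving 101 − 101 = 0 for the blank.
The known cells in row 5 total 95, leaving 101 − 95 = 6 for the blank.
The known cells in column 1 total 68, leaving 101 − 68 = 33 for the blank.
The known cells in row 1 total 125, leaving 101 − 125 = -24 for the blank.
The known cells in row 4 total 96, leaving 101 − 96 = 5 for the blank.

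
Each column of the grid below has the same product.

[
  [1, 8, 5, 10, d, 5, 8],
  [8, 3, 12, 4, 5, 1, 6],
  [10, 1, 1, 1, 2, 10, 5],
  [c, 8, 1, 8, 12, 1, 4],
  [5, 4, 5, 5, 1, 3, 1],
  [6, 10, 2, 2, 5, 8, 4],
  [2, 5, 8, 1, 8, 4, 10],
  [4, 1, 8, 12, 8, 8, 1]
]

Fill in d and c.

d = 1, c = 2

Columns 4 and 6 each multiply to 38400, so every column has product 38400.
Column 5: 5×2×12×1×5×8×8 = 38400, so the missing entry is 38400 ÷ 38400 = 1.
Column 1: 1×8×10×5×6×2×4 = 19200, so the missing entry is 38400 ÷ 19200 = 2.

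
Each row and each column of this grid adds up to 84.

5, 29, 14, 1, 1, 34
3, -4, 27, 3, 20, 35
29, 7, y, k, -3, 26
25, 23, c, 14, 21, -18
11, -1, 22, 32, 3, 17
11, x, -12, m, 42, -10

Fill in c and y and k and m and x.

c = 19, y = 14, k = 11, m = 23, x = 30

Column 2: 29 − 4 + 7 + 23 − 1 = 54, so its missing entry is 84 − 54 = 30.
Row 6: 11 + 30 − 12 + 42 − 10 = 61, so its missing entry is 84 − 61 = 23.
Column 4: 1 + 3 + 14 + 32 + 23 = 73, so its missing entry is 84 − 73 = 11.
Row 3: 29 + 7 + 11 − 3 + 26 = 70, so its missing entry is 84 − 70 = 14.
Row 4: 25 + 23 + 14 + 21 − 18 = 65, so its missing entry is 84 − 65 = 19.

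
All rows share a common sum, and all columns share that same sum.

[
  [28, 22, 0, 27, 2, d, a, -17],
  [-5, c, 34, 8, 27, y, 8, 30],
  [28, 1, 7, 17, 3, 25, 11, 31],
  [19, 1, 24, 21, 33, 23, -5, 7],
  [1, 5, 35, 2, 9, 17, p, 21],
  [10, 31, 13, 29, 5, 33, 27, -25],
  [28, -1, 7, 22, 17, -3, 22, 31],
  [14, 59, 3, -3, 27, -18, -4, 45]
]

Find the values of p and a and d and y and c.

Rows 3 and 4 both sum to 123, so that's the common total.
Column 2: 22 + 1 + 1 + 5 + 31 − 1 + 59 = 118, so its missing entry is 123 − 118 = 5.
Row 2: -5 + 5 + 34 + 8 + 27 + 8 + 30 = 107, so its missing entry is 123 − 107 = 16.
Row 5: 1 + 5 + 35 + 2 + 9 + 17 + 21 = 90, so its missing entry is 123 − 90 = 33.
Column 7: 8 + 11 − 5 + 33 + 27 + 22 − 4 = 92, so its missing entry is 123 − 92 = 31.
Row 1: 28 + 22 + 0 + 27 + 2 + 31 − 17 = 93, so its missing entry is 123 − 93 = 30.

p = 33, a = 31, d = 30, y = 16, c = 5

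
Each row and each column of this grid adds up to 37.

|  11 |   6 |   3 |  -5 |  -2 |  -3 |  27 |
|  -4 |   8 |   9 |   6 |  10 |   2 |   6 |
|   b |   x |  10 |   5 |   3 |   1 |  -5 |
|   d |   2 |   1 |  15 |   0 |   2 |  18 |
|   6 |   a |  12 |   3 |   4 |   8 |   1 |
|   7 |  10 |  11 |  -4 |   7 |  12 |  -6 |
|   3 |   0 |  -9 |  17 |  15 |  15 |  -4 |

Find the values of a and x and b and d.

a = 3, x = 8, b = 15, d = -1

Row 5: 6 + 12 + 3 + 4 + 8 + 1 = 34, so its missing entry is 37 − 34 = 3.
Column 2: 6 + 8 + 2 + 3 + 10 + 0 = 29, so its missing entry is 37 − 29 = 8.
Row 3: 8 + 10 + 5 + 3 + 1 − 5 = 22, so its missing entry is 37 − 22 = 15.
Row 4: 2 + 1 + 15 + 0 + 2 + 18 = 38, so its missing entry is 37 − 38 = -1.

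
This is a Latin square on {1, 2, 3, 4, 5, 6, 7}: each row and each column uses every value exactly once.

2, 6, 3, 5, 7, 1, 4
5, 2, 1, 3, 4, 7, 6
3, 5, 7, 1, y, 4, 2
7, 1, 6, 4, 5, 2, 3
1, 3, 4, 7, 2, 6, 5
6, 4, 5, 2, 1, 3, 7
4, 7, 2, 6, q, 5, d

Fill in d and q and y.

Cell (7,7): column 7 already has {2, 3, 4, 5, 6, 7} → 1.
At (row 3, col 5): row 3 already has {1, 2, 3, 4, 5, 7}, so the value is 6.
Cell (7,5): row 7 already has {1, 2, 4, 5, 6, 7} → 3.

d = 1, q = 3, y = 6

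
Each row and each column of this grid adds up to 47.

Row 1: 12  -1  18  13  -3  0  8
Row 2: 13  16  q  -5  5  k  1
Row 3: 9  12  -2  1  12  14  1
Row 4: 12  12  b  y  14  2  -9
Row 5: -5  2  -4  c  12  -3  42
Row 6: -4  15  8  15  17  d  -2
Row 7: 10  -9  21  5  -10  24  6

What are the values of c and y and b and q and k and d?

Row 6: -4 + 15 + 8 + 15 + 17 − 2 = 49, so its missing entry is 47 − 49 = -2.
Column 6: 0 + 14 + 2 − 3 − 2 + 24 = 35, so its missing entry is 47 − 35 = 12.
Row 2: 13 + 16 − 5 + 5 + 12 + 1 = 42, so its missing entry is 47 − 42 = 5.
Row 5: -5 + 2 − 4 + 12 − 3 + 42 = 44, so its missing entry is 47 − 44 = 3.
Column 4: 13 − 5 + 1 + 3 + 15 + 5 = 32, so its missing entry is 47 − 32 = 15.
Row 4: 12 + 12 + 15 + 14 + 2 − 9 = 46, so its missing entry is 47 − 46 = 1.

c = 3, y = 15, b = 1, q = 5, k = 12, d = -2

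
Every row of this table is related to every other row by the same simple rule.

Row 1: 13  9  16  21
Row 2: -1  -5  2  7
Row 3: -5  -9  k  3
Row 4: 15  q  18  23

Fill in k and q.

k = -2, q = 11

The difference between any two rows is the same in every column — this is an addition table with the headers hidden.
Row 3 minus row 1 is 3 − 21 = -18, so its entry in column 3 is 16 + (-18) = -2.
Row 4 minus row 1 is 23 − 21 = 2, so its entry in column 2 is 9 + 2 = 11.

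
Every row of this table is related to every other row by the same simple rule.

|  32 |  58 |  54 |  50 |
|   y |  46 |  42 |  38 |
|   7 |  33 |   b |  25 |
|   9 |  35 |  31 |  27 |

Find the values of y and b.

y = 20, b = 29

The difference between any two rows is the same in every column — this is an addition table with the headers hidden.
Row 2 minus row 1 is 38 − 50 = -12, so its entry in column 1 is 32 + (-12) = 20.
Row 3 minus row 1 is 25 − 50 = -25, so its entry in column 3 is 54 + (-25) = 29.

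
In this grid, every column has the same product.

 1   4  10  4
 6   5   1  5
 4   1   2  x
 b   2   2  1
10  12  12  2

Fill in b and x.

b = 2, x = 12

Columns 2 and 3 each multiply to 480, so every column has product 480.
Column 1: 1×6×4×10 = 240, so the missing entry is 480 ÷ 240 = 2.
Column 4: 4×5×1×2 = 40, so the missing entry is 480 ÷ 40 = 12.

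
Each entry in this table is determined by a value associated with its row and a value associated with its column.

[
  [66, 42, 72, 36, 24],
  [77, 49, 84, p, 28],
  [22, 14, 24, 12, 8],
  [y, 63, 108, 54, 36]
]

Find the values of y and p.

Each row is a constant multiple of every other row — this is a multiplication table with the headers hidden.
Row 4 is 63/42 = 3/2 times row 1, so its entry in column 1 is 66 × 3/2 = 99.
Row 2 is 49/42 = 7/6 times row 1, so its entry in column 4 is 36 × 7/6 = 42.

y = 99, p = 42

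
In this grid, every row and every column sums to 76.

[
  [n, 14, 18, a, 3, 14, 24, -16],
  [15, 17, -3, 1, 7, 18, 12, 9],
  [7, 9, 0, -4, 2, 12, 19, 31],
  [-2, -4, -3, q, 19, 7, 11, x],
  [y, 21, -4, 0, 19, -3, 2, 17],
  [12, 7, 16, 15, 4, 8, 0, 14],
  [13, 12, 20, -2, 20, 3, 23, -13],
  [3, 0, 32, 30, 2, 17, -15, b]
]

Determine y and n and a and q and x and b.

y = 24, n = 4, a = 15, q = 21, x = 27, b = 7

The known cells in row 5 total 52, leaving 76 − 52 = 24 for the blank.
The known cells in row 8 total 69, leaving 76 − 69 = 7 for the blank.
The known cells in column 1 total 72, leaving 76 − 72 = 4 for the blank.
The known cells in column 8 total 49, leaving 76 − 49 = 27 for the blank.
The known cells in row 1 total 61, leaving 76 − 61 = 15 for the blank.
The known cells in row 4 total 55, leaving 76 − 55 = 21 for the blank.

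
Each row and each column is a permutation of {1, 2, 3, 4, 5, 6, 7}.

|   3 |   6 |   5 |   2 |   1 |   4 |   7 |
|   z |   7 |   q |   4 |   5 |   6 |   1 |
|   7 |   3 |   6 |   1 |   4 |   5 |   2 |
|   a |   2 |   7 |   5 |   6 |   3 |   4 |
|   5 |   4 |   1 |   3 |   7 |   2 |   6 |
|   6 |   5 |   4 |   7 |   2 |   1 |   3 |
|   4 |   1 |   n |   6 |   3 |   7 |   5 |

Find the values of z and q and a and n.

Cell (7,3): row 7 already has {1, 3, 4, 5, 6, 7} → 2.
Cell (2,3): column 3 already has {1, 2, 4, 5, 6, 7} → 3.
At (row 2, col 1): row 2 already has {1, 3, 4, 5, 6, 7}, so the value is 2.
At (row 4, col 1): row 4 already has {2, 3, 4, 5, 6, 7}, so the value is 1.

z = 2, q = 3, a = 1, n = 2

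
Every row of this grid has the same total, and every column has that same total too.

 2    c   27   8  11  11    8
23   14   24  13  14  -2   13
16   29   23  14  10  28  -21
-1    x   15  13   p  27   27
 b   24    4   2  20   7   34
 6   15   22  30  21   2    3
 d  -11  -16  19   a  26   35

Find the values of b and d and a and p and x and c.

Rows 2 and 3 both sum to 99, so that's the common total.
Row 1 has 2 + 27 + 8 + 11 + 11 + 8 = 67; the blank must be 99 − 67 = 32.
Row 5 has 24 + 4 + 2 + 20 + 7 + 34 = 91; the blank must be 99 − 91 = 8.
Column 2 has 32 + 14 + 29 + 24 + 15 − 11 = 103; the blank must be 99 − 103 = -4.
Row 4 has -1 − 4 + 15 + 13 + 27 + 27 = 77; the blank must be 99 − 77 = 22.
Column 5 has 11 + 14 + 10 + 22 + 20 + 21 = 98; the blank must be 99 − 98 = 1.
Row 7 has -11 − 16 + 19 + 1 + 26 + 35 = 54; the blank must be 99 − 54 = 45.

b = 8, d = 45, a = 1, p = 22, x = -4, c = 32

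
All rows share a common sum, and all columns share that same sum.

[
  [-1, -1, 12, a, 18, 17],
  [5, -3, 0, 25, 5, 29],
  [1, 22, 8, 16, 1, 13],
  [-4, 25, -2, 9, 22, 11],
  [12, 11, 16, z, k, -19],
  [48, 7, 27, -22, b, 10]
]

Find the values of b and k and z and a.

Rows 2 and 3 both sum to 61, so that's the common total.
Row 6 has 48 + 7 + 27 − 22 + 10 = 70; the blank must be 61 − 70 = -9.
Column 5 has 18 + 5 + 1 + 22 − 9 = 37; the blank must be 61 − 37 = 24.
Row 1 has -1 − 1 + 12 + 18 + 17 = 45; the blank must be 61 − 45 = 16.
Row 5 has 12 + 11 + 16 + 24 − 19 = 44; the blank must be 61 − 44 = 17.

b = -9, k = 24, z = 17, a = 16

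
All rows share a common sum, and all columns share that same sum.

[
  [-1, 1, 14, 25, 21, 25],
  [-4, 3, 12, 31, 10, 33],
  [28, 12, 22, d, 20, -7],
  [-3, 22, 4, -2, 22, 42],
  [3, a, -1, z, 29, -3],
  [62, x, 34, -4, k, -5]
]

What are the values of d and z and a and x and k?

Rows 1 and 2 both sum to 85, so that's the common total.
Column 5 has 21 + 10 + 20 + 22 + 29 = 102; the blank must be 85 − 102 = -17.
Row 6 has 62 + 34 − 4 − 17 − 5 = 70; the blank must be 85 − 70 = 15.
Row 3 has 28 + 12 + 22 + 20 − 7 = 75; the blank must be 85 − 75 = 10.
Column 4 has 25 + 31 + 10 − 2 − 4 = 60; the blank must be 85 − 60 = 25.
Row 5 has 3 − 1 + 25 + 29 − 3 = 53; the blank must be 85 − 53 = 32.

d = 10, z = 25, a = 32, x = 15, k = -17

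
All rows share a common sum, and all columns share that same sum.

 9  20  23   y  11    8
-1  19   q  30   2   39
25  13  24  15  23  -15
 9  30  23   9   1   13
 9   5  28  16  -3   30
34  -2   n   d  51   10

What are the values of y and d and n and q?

Rows 3 and 4 both sum to 85, so that's the common total.
The known cells in row 2 total 89, leaving 85 − 89 = -4 for the blank.
The known cells in row 1 total 71, leaving 85 − 71 = 14 for the blank.
The known cells in column 4 total 84, leaving 85 − 84 = 1 for the blank.
The known cells in row 6 total 94, leaving 85 − 94 = -9 for the blank.

y = 14, d = 1, n = -9, q = -4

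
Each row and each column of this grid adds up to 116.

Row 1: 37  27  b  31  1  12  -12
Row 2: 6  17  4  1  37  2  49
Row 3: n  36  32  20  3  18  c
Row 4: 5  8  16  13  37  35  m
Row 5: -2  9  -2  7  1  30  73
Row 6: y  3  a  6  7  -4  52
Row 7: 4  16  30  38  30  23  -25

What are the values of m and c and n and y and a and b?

m = 2, c = -23, n = 30, y = 36, a = 16, b = 20

Row 1: 37 + 27 + 31 + 1 + 12 − 12 = 96, so its missing entry is 116 − 96 = 20.
Row 4: 5 + 8 + 16 + 13 + 37 + 35 = 114, so its missing entry is 116 − 114 = 2.
Column 7: -12 + 49 + 2 + 73 + 52 − 25 = 139, so its missing entry is 116 − 139 = -23.
Row 3: 36 + 32 + 20 + 3 + 18 − 23 = 86, so its missing entry is 116 − 86 = 30.
Column 1: 37 + 6 + 30 + 5 − 2 + 4 = 80, so its missing entry is 116 − 80 = 36.
Row 6: 36 + 3 + 6 + 7 − 4 + 52 = 100, so its missing entry is 116 − 100 = 16.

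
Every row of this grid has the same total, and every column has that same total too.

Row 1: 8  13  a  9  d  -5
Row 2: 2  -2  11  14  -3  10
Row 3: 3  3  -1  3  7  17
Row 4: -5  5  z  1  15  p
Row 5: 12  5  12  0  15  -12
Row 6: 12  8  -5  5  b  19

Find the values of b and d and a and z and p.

b = -7, d = 5, a = 2, z = 13, p = 3

Rows 2 and 3 both sum to 32, so that's the common total.
Row 6 has 12 + 8 − 5 + 5 + 19 = 39; the blank must be 32 − 39 = -7.
Column 5 has -3 + 7 + 15 + 15 − 7 = 27; the blank must be 32 − 27 = 5.
Row 1 has 8 + 13 + 9 + 5 − 5 = 30; the blank must be 32 − 30 = 2.
Column 3 has 2 + 11 − 1 + 12 − 5 = 19; the blank must be 32 − 19 = 13.
Row 4 has -5 + 5 + 13 + 1 + 15 = 29; the blank must be 32 − 29 = 3.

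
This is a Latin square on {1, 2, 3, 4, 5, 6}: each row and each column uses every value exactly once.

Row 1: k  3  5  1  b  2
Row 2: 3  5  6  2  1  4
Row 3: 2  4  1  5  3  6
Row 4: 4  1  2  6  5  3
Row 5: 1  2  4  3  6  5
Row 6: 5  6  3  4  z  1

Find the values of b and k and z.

For row 6, column 5: row 6 already has {1, 3, 4, 5, 6}; that leaves 2.
At (row 1, col 5): column 5 already has {1, 2, 3, 5, 6}, so the value is 4.
Cell (1,1): row 1 already has {1, 2, 3, 4, 5} → 6.

b = 4, k = 6, z = 2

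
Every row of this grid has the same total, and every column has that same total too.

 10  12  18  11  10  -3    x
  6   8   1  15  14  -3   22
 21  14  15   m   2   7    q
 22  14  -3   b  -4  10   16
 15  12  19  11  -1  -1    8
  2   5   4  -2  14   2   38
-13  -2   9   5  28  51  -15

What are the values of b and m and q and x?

b = 8, m = 15, q = -11, x = 5

Rows 2 and 5 both sum to 63, so that's the common total.
The known cells in row 4 total 55, leaving 63 − 55 = 8 for the blank.
The known cells in column 4 total 48, leaving 63 − 48 = 15 for the blank.
The known cells in row 3 total 74, leaving 63 − 74 = -11 for the blank.
The known cells in row 1 total 58, leaving 63 − 58 = 5 for the blank.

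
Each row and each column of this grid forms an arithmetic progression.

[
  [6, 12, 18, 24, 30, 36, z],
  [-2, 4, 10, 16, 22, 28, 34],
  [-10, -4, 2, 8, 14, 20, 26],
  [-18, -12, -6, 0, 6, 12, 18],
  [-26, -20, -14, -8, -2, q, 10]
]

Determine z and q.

z = 42, q = 4

Along each row the entries change by 6 per step; down each column they change by -8.
Row 1: from 6 at column 1, stepping by 6 to column 7 gives 42.
Row 5: from -26 at column 1, stepping by 6 to column 6 gives 4.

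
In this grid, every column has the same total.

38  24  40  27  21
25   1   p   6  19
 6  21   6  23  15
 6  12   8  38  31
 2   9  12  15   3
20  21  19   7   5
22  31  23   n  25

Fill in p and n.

Columns 1 and 5 both add up to 119, so every column sums to 119.
Column 3: 40 + 6 + 8 + 12 + 19 + 23 = 108, so the missing entry is 119 − 108 = 11.
Column 4: 27 + 6 + 23 + 38 + 15 + 7 = 116, so the missing entry is 119 − 116 = 3.

p = 11, n = 3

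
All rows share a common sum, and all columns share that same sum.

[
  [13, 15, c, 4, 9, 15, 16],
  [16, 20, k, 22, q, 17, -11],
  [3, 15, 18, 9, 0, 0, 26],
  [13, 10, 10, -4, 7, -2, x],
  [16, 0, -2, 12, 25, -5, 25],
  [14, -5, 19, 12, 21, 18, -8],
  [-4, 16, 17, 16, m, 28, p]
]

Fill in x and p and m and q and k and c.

Rows 3 and 5 both sum to 71, so that's the common total.
Row 1 has 13 + 15 + 4 + 9 + 15 + 16 = 72; the blank must be 71 − 72 = -1.
Column 3 has -1 + 18 + 10 − 2 + 19 + 17 = 61; the blank must be 71 − 61 = 10.
Row 2 has 16 + 20 + 10 + 22 + 17 − 11 = 74; the blank must be 71 − 74 = -3.
Column 5 has 9 − 3 + 0 + 7 + 25 + 21 = 59; the blank must be 71 − 59 = 12.
Row 4 has 13 + 10 + 10 − 4 + 7 − 2 = 34; the blank must be 71 − 34 = 37.
Row 7 has -4 + 16 + 17 + 16 + 12 + 28 = 85; the blank must be 71 − 85 = -14.

x = 37, p = -14, m = 12, q = -3, k = 10, c = -1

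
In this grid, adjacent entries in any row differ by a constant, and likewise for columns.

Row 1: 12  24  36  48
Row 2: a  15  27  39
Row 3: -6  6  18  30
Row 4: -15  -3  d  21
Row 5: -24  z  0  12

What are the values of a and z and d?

a = 3, z = -12, d = 9

Along each row the entries change by 12 per step; down each column they change by -9.
Row 2: from 15 at column 2, stepping by 12 to column 1 gives 3.
Row 5: from -24 at column 1, stepping by 12 to column 2 gives -12.
Row 4: from -15 at column 1, stepping by 12 to column 3 gives 9.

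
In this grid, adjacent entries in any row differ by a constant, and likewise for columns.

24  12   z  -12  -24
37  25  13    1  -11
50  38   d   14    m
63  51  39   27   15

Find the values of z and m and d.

z = 0, m = 2, d = 26

Along each row the entries change by -12 per step; down each column they change by 13.
Row 1: from 24 at column 1, stepping by -12 to column 3 gives 0.
Row 3: from 50 at column 1, stepping by -12 to column 5 gives 2.
Row 3: from 50 at column 1, stepping by -12 to column 3 gives 26.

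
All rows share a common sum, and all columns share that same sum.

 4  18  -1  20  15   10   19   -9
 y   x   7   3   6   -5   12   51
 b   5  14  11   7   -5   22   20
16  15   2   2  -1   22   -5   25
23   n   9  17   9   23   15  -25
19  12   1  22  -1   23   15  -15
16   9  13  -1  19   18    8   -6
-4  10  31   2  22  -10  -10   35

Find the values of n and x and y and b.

Rows 1 and 4 both sum to 76, so that's the common total.
The known cells in row 5 total 71, leaving 76 − 71 = 5 for the blank.
The known cells in column 2 total 74, leaving 76 − 74 = 2 for the blank.
The known cells in row 2 total 76, leaving 76 − 76 = 0 for the blank.
The known cells in row 3 total 74, leaving 76 − 74 = 2 for the blank.

n = 5, x = 2, y = 0, b = 2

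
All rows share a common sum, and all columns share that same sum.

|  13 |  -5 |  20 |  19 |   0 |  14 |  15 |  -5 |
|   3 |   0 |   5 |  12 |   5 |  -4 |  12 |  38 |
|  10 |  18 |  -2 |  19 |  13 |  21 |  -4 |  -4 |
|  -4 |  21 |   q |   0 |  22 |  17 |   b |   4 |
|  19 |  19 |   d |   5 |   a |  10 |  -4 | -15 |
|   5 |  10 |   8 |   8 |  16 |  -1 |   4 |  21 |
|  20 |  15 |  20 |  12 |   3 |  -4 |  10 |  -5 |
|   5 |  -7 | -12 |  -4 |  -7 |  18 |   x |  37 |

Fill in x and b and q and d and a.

x = 41, b = -3, q = 14, d = 18, a = 19

Rows 1 and 2 both sum to 71, so that's the common total.
The known cells in column 5 total 52, leaving 71 − 52 = 19 for the blank.
The known cells in row 5 total 53, leaving 71 − 53 = 18 for the blank.
The known cells in row 8 total 30, leaving 71 − 30 = 41 for the blank.
The known cells in column 7 total 74, leaving 71 − 74 = -3 for the blank.
The known cells in row 4 total 57, leaving 71 − 57 = 14 for the blank.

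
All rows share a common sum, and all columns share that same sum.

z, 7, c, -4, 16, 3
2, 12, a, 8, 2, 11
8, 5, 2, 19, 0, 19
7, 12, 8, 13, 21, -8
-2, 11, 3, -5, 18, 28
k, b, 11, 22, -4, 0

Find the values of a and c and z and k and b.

a = 18, c = 11, z = 20, k = 18, b = 6

Rows 3 and 4 both sum to 53, so that's the common total.
Row 2 has 2 + 12 + 8 + 2 + 11 = 35; the blank must be 53 − 35 = 18.
Column 2 has 7 + 12 + 5 + 12 + 11 = 47; the blank must be 53 − 47 = 6.
Column 3 has 18 + 2 + 8 + 3 + 11 = 42; the blank must be 53 − 42 = 11.
Row 1 has 7 + 11 − 4 + 16 + 3 = 33; the blank must be 53 − 33 = 20.
Row 6 has 6 + 11 + 22 − 4 + 0 = 35; the blank must be 53 − 35 = 18.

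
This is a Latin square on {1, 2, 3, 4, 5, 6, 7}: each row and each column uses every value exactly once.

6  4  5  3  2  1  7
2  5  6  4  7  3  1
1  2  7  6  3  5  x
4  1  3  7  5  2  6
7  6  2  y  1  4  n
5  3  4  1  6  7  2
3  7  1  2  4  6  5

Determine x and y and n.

At (row 3, col 7): row 3 already has {1, 2, 3, 5, 6, 7}, so the value is 4.
At (row 5, col 7): column 7 already has {1, 2, 4, 5, 6, 7}, so the value is 3.
For row 5, column 4: row 5 already has {1, 2, 3, 4, 6, 7}; that leaves 5.

x = 4, y = 5, n = 3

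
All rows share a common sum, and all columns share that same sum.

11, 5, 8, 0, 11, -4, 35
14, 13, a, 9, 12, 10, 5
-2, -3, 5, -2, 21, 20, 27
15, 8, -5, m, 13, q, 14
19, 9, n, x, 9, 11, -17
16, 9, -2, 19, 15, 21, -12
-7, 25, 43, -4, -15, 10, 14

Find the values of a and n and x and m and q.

Rows 1 and 3 both sum to 66, so that's the common total.
Row 2: 14 + 13 + 9 + 12 + 10 + 5 = 63, so its missing entry is 66 − 63 = 3.
Column 3: 8 + 3 + 5 − 5 − 2 + 43 = 52, so its missing entry is 66 − 52 = 14.
Row 5: 19 + 9 + 14 + 9 + 11 − 17 = 45, so its missing entry is 66 − 45 = 21.
Column 4: 0 + 9 − 2 + 21 + 19 − 4 = 43, so its missing entry is 66 − 43 = 23.
Row 4: 15 + 8 − 5 + 23 + 13 + 14 = 68, so its missing entry is 66 − 68 = -2.

a = 3, n = 14, x = 21, m = 23, q = -2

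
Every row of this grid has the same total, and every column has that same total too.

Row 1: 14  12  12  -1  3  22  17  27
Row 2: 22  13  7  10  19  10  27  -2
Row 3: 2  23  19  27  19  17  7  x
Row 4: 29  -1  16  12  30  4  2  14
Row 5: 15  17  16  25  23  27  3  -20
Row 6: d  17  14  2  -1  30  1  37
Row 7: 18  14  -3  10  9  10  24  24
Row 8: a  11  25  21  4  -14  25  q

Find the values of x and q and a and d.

x = -8, q = 34, a = 0, d = 6

Rows 1 and 2 both sum to 106, so that's the common total.
Row 6 has 17 + 14 + 2 − 1 + 30 + 1 + 37 = 100; the blank must be 106 − 100 = 6.
Column 1 has 14 + 22 + 2 + 29 + 15 + 6 + 18 = 106; the blank must be 106 − 106 = 0.
Row 8 has 0 + 11 + 25 + 21 + 4 − 14 + 25 = 72; the blank must be 106 − 72 = 34.
Row 3 has 2 + 23 + 19 + 27 + 19 + 17 + 7 = 114; the blank must be 106 − 114 = -8.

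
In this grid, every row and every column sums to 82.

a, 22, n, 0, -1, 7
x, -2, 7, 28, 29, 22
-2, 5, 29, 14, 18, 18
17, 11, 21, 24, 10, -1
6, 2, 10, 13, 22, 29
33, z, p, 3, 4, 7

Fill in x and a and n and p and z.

x = -2, a = 30, n = 24, p = -9, z = 44

Column 2 has 22 − 2 + 5 + 11 + 2 = 38; the blank must be 82 − 38 = 44.
Row 2 has -2 + 7 + 28 + 29 + 22 = 84; the blank must be 82 − 84 = -2.
Column 1 has -2 − 2 + 17 + 6 + 33 = 52; the blank must be 82 − 52 = 30.
Row 1 has 30 + 22 + 0 − 1 + 7 = 58; the blank must be 82 − 58 = 24.
Row 6 has 33 + 44 + 3 + 4 + 7 = 91; the blank must be 82 − 91 = -9.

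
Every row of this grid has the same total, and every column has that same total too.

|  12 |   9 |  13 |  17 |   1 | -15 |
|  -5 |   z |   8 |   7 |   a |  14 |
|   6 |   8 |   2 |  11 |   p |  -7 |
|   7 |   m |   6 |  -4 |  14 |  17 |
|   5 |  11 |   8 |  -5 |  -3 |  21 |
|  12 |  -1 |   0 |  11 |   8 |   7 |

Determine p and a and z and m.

p = 17, a = 0, z = 13, m = -3

Rows 1 and 5 both sum to 37, so that's the common total.
Row 3 has 6 + 8 + 2 + 11 − 7 = 20; the blank must be 37 − 20 = 17.
Row 4 has 7 + 6 − 4 + 14 + 17 = 40; the blank must be 37 − 40 = -3.
Column 2 has 9 + 8 − 3 + 11 − 1 = 24; the blank must be 37 − 24 = 13.
Row 2 has -5 + 13 + 8 + 7 + 14 = 37; the blank must be 37 − 37 = 0.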